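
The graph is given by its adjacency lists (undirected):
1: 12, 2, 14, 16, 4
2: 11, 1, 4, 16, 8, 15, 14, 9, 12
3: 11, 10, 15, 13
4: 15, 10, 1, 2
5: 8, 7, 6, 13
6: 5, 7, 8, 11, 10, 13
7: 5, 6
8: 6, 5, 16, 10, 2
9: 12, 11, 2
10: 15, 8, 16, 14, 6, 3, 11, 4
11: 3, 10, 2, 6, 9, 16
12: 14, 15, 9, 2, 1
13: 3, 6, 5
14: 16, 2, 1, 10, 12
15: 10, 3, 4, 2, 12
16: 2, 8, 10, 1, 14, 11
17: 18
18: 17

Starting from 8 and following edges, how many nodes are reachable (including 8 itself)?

BFS from 8 visits: 8, 16, 10, 6, 5, 2, 14, 11, 1, 15, 4, 3, 13, 7, 12, 9
Reachable nodes: 16 of 18 total.

16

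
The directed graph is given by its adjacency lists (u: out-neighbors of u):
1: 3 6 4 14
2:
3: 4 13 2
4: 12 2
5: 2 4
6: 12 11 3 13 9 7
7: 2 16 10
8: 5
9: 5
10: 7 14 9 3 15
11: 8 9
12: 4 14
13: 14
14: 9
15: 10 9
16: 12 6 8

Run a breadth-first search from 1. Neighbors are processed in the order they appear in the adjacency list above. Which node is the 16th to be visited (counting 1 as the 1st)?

15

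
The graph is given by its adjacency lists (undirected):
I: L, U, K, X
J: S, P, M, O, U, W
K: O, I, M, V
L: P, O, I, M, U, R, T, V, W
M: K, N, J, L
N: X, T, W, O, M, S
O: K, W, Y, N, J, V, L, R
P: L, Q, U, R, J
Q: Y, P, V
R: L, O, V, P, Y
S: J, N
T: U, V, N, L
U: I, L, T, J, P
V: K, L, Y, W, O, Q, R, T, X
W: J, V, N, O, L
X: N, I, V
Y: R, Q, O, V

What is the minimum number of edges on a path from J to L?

2

Level 0: J
Level 1: M, O, P, S, U, W
Level 2: I, K, L, N, Q, R, T, V, Y
Level 3: X
L first appears at level 2.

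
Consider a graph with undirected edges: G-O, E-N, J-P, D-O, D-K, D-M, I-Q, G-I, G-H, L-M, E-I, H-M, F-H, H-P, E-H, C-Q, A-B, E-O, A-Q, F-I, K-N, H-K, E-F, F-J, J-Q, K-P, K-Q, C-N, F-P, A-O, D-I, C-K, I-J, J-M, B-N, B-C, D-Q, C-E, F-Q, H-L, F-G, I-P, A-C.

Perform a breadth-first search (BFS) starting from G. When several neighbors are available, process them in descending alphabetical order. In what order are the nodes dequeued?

Visit G; enqueue O, I, H, F → queue [O, I, H, F]
Visit O; enqueue E, D, A → queue [I, H, F, E, D, A]
Visit I; enqueue Q, P, J → queue [H, F, E, D, A, Q, P, J]
Visit H; enqueue M, L, K → queue [F, E, D, A, Q, P, J, M, L, K]
Visit F → queue [E, D, A, Q, P, J, M, L, K]
Visit E; enqueue N, C → queue [D, A, Q, P, J, M, L, K, N, C]
Visit D → queue [A, Q, P, J, M, L, K, N, C]
Visit A; enqueue B → queue [Q, P, J, M, L, K, N, C, B]
Visit Q → queue [P, J, M, L, K, N, C, B]
Visit P → queue [J, M, L, K, N, C, B]
Visit J → queue [M, L, K, N, C, B]
Visit M → queue [L, K, N, C, B]
Visit L → queue [K, N, C, B]
Visit K → queue [N, C, B]
Visit N → queue [C, B]
Visit C → queue [B]
Visit B → queue []

G O I H F E D A Q P J M L K N C B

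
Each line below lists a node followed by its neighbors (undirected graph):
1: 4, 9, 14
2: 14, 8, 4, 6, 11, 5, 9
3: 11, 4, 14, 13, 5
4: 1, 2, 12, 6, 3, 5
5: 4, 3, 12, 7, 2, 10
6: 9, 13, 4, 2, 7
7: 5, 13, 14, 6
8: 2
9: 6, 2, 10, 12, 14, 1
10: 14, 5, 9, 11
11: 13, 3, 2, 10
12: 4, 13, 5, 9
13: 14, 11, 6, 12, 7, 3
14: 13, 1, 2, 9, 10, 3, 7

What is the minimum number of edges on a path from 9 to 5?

2

Level 0: 9
Level 1: 1, 2, 6, 10, 12, 14
Level 2: 3, 4, 5, 7, 8, 11, 13
5 first appears at level 2.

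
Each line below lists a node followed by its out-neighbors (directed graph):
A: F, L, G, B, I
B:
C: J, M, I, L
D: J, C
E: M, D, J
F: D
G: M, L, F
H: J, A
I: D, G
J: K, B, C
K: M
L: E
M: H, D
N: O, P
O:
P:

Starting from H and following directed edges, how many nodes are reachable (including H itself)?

13

BFS from H visits: H, J, A, K, B, C, F, L, G, I, M, D, E
Reachable nodes: 13 of 16 total.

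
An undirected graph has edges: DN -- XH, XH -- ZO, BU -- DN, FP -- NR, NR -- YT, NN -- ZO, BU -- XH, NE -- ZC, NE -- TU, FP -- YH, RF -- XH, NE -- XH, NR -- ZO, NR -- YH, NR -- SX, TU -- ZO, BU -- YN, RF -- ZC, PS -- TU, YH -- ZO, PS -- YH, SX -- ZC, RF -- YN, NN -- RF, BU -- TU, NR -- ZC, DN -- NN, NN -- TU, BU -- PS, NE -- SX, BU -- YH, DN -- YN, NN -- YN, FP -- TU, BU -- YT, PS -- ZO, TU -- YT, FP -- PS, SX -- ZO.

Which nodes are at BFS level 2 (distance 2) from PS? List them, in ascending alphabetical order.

DN, NE, NN, NR, SX, XH, YN, YT

Level 0: PS
Level 1: BU, FP, TU, YH, ZO
Level 2: DN, NE, NN, NR, SX, XH, YN, YT
Level 3: RF, ZC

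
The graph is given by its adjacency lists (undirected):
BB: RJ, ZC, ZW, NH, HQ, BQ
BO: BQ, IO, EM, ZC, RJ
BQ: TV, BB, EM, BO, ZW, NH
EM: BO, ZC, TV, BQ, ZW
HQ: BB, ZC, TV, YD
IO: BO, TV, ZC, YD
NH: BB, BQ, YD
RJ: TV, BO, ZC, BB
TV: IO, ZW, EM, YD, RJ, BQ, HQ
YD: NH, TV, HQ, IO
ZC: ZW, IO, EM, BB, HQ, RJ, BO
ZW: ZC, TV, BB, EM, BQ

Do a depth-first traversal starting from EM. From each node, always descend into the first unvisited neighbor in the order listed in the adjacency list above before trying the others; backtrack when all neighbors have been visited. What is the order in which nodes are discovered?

EM → BO → BQ → TV → IO → ZC → ZW → BB → RJ → NH → YD → HQ

Visit EM
EM → BO
BO → BQ
BQ → TV
TV → IO
IO → ZC
ZC → ZW
ZW → BB
BB → RJ
BB → NH
NH → YD
YD → HQ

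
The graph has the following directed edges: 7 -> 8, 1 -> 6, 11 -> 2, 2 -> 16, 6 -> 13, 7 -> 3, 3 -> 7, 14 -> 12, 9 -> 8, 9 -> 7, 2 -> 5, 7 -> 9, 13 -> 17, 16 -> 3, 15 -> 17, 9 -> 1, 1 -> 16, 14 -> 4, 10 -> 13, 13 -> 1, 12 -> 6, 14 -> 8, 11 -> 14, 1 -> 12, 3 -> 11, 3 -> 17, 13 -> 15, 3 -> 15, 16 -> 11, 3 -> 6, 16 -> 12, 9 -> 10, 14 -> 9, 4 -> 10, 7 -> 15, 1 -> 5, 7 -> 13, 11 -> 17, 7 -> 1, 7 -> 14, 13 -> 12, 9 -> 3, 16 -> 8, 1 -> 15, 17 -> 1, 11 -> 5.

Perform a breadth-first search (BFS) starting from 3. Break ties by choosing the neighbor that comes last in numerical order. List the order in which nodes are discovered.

3, 17, 15, 11, 7, 6, 1, 14, 5, 2, 13, 9, 8, 16, 12, 4, 10

Visit 3; enqueue 17, 15, 11, 7, 6 → queue [17, 15, 11, 7, 6]
Visit 17; enqueue 1 → queue [15, 11, 7, 6, 1]
Visit 15 → queue [11, 7, 6, 1]
Visit 11; enqueue 14, 5, 2 → queue [7, 6, 1, 14, 5, 2]
Visit 7; enqueue 13, 9, 8 → queue [6, 1, 14, 5, 2, 13, 9, 8]
Visit 6 → queue [1, 14, 5, 2, 13, 9, 8]
Visit 1; enqueue 16, 12 → queue [14, 5, 2, 13, 9, 8, 16, 12]
Visit 14; enqueue 4 → queue [5, 2, 13, 9, 8, 16, 12, 4]
Visit 5 → queue [2, 13, 9, 8, 16, 12, 4]
Visit 2 → queue [13, 9, 8, 16, 12, 4]
Visit 13 → queue [9, 8, 16, 12, 4]
Visit 9; enqueue 10 → queue [8, 16, 12, 4, 10]
Visit 8 → queue [16, 12, 4, 10]
Visit 16 → queue [12, 4, 10]
Visit 12 → queue [4, 10]
Visit 4 → queue [10]
Visit 10 → queue []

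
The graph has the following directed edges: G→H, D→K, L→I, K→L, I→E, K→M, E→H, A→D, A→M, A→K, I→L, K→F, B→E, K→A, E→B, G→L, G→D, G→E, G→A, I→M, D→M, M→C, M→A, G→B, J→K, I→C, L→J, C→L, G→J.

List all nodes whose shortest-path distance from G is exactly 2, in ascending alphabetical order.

Level 0: G
Level 1: A, B, D, E, H, J, L
Level 2: I, K, M
Level 3: C, F

I, K, M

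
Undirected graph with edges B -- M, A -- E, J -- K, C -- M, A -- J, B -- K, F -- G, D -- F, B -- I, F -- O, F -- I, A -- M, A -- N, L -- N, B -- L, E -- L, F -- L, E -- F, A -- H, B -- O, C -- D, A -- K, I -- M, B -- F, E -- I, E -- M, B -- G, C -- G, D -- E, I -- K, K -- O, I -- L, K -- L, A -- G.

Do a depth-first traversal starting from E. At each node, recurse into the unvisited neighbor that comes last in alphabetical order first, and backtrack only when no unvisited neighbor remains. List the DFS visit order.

Visit E
E → M
M → I
I → L
L → N
N → A
A → K
K → O
O → F
F → G
G → C
C → D
G → B
K → J
A → H

E M I L N A K O F G C D B J H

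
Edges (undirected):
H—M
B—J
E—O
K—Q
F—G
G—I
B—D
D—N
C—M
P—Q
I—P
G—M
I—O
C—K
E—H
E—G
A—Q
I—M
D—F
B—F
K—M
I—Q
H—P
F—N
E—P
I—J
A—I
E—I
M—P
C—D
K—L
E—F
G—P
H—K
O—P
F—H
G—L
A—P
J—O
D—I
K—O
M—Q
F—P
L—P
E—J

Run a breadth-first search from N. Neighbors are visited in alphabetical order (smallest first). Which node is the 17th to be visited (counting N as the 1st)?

L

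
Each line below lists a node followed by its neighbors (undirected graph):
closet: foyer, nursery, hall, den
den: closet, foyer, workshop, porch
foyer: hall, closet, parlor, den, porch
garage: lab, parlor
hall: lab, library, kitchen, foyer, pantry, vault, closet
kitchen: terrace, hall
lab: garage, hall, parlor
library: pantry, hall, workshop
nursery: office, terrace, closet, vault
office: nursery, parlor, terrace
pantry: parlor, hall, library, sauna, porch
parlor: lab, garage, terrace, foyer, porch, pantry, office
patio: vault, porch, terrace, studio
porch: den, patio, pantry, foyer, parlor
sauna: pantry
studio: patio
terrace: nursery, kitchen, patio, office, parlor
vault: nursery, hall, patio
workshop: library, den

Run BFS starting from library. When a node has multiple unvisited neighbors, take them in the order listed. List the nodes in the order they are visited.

Visit library; enqueue pantry, hall, workshop → queue [pantry, hall, workshop]
Visit pantry; enqueue parlor, sauna, porch → queue [hall, workshop, parlor, sauna, porch]
Visit hall; enqueue lab, kitchen, foyer, vault, closet → queue [workshop, parlor, sauna, porch, lab, kitchen, foyer, vault, closet]
Visit workshop; enqueue den → queue [parlor, sauna, porch, lab, kitchen, foyer, vault, closet, den]
Visit parlor; enqueue garage, terrace, office → queue [sauna, porch, lab, kitchen, foyer, vault, closet, den, garage, terrace, office]
Visit sauna → queue [porch, lab, kitchen, foyer, vault, closet, den, garage, terrace, office]
Visit porch; enqueue patio → queue [lab, kitchen, foyer, vault, closet, den, garage, terrace, office, patio]
Visit lab → queue [kitchen, foyer, vault, closet, den, garage, terrace, office, patio]
Visit kitchen → queue [foyer, vault, closet, den, garage, terrace, office, patio]
Visit foyer → queue [vault, closet, den, garage, terrace, office, patio]
Visit vault; enqueue nursery → queue [closet, den, garage, terrace, office, patio, nursery]
Visit closet → queue [den, garage, terrace, office, patio, nursery]
Visit den → queue [garage, terrace, office, patio, nursery]
Visit garage → queue [terrace, office, patio, nursery]
Visit terrace → queue [office, patio, nursery]
Visit office → queue [patio, nursery]
Visit patio; enqueue studio → queue [nursery, studio]
Visit nursery → queue [studio]
Visit studio → queue []

library -> pantry -> hall -> workshop -> parlor -> sauna -> porch -> lab -> kitchen -> foyer -> vault -> closet -> den -> garage -> terrace -> office -> patio -> nursery -> studio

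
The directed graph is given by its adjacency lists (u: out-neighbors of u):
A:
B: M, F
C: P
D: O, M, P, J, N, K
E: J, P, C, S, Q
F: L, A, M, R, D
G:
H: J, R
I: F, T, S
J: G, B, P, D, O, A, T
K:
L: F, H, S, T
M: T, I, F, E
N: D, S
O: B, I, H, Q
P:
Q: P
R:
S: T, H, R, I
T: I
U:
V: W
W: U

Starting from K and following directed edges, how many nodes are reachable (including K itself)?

1

BFS from K visits: K
Reachable nodes: 1 of 23 total.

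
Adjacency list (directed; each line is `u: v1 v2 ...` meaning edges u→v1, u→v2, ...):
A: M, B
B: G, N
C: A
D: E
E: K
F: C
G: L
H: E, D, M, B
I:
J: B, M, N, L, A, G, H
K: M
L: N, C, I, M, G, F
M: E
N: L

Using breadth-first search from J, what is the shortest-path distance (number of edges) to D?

2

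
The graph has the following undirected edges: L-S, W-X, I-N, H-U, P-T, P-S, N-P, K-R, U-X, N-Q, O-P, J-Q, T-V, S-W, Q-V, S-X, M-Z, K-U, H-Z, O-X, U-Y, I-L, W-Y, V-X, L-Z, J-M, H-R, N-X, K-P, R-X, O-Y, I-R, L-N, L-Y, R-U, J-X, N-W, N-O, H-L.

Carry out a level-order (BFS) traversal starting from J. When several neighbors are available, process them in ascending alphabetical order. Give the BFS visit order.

J → M → Q → X → Z → N → V → O → R → S → U → W → H → L → I → P → T → Y → K

Visit J; enqueue M, Q, X → queue [M, Q, X]
Visit M; enqueue Z → queue [Q, X, Z]
Visit Q; enqueue N, V → queue [X, Z, N, V]
Visit X; enqueue O, R, S, U, W → queue [Z, N, V, O, R, S, U, W]
Visit Z; enqueue H, L → queue [N, V, O, R, S, U, W, H, L]
Visit N; enqueue I, P → queue [V, O, R, S, U, W, H, L, I, P]
Visit V; enqueue T → queue [O, R, S, U, W, H, L, I, P, T]
Visit O; enqueue Y → queue [R, S, U, W, H, L, I, P, T, Y]
Visit R; enqueue K → queue [S, U, W, H, L, I, P, T, Y, K]
Visit S → queue [U, W, H, L, I, P, T, Y, K]
Visit U → queue [W, H, L, I, P, T, Y, K]
Visit W → queue [H, L, I, P, T, Y, K]
Visit H → queue [L, I, P, T, Y, K]
Visit L → queue [I, P, T, Y, K]
Visit I → queue [P, T, Y, K]
Visit P → queue [T, Y, K]
Visit T → queue [Y, K]
Visit Y → queue [K]
Visit K → queue []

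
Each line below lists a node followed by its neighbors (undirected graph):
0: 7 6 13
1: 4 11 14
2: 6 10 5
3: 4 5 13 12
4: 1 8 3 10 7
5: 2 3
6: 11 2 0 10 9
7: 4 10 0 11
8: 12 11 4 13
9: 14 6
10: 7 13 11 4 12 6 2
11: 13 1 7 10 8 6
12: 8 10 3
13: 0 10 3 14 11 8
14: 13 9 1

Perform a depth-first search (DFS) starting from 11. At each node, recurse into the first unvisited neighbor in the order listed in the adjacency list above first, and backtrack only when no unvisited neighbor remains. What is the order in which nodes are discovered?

11 → 13 → 0 → 7 → 4 → 1 → 14 → 9 → 6 → 2 → 10 → 12 → 8 → 3 → 5

Visit 11
11 → 13
13 → 0
0 → 7
7 → 4
4 → 1
1 → 14
14 → 9
9 → 6
6 → 2
2 → 10
10 → 12
12 → 8
12 → 3
3 → 5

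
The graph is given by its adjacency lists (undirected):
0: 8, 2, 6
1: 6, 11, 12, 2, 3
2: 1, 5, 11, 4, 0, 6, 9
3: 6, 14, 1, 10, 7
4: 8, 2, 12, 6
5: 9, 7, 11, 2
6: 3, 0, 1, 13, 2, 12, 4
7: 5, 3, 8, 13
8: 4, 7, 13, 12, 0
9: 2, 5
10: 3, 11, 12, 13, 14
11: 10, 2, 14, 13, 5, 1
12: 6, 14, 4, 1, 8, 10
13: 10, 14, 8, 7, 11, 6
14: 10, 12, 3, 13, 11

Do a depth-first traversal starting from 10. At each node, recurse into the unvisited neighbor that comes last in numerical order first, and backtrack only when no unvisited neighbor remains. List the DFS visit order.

Visit 10
10 → 14
14 → 13
13 → 11
11 → 5
5 → 9
9 → 2
2 → 6
6 → 12
12 → 8
8 → 7
7 → 3
3 → 1
8 → 4
8 → 0

10 14 13 11 5 9 2 6 12 8 7 3 1 4 0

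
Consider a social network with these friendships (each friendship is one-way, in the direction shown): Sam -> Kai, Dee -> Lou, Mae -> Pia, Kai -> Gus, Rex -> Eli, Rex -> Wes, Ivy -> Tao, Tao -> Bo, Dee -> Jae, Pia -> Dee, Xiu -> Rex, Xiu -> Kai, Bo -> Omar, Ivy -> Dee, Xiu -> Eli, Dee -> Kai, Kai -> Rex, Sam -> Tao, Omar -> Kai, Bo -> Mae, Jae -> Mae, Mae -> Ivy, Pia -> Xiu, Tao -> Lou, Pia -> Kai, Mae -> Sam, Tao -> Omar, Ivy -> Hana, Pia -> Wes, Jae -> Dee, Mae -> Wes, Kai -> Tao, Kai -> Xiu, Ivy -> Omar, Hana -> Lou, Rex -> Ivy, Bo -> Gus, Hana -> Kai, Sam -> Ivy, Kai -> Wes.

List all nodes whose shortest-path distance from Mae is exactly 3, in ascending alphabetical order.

Level 0: Mae
Level 1: Ivy, Pia, Sam, Wes
Level 2: Dee, Hana, Kai, Omar, Tao, Xiu
Level 3: Bo, Eli, Gus, Jae, Lou, Rex

Bo, Eli, Gus, Jae, Lou, Rex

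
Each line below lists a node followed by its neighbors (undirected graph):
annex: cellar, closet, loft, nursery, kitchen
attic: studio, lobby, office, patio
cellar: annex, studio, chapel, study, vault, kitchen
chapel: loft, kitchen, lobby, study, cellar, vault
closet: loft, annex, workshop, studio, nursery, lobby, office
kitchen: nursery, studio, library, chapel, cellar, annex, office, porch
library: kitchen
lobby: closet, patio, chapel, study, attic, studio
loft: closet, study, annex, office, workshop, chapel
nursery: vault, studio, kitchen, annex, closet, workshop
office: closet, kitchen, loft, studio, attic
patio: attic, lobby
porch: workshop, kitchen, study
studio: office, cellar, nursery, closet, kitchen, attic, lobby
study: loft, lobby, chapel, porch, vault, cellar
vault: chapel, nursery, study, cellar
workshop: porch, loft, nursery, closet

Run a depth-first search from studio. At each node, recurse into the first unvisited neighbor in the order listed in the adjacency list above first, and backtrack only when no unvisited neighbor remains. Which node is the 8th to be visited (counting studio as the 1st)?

attic

Visit studio
studio → office
office → closet
closet → loft
loft → study
study → lobby
lobby → patio
patio → attic
lobby → chapel
chapel → kitchen
kitchen → nursery
nursery → vault
vault → cellar
cellar → annex
nursery → workshop
workshop → porch
kitchen → library

Visit order: studio, office, closet, loft, study, lobby, patio, attic, chapel, kitchen, nursery, vault, cellar, annex, workshop, porch, library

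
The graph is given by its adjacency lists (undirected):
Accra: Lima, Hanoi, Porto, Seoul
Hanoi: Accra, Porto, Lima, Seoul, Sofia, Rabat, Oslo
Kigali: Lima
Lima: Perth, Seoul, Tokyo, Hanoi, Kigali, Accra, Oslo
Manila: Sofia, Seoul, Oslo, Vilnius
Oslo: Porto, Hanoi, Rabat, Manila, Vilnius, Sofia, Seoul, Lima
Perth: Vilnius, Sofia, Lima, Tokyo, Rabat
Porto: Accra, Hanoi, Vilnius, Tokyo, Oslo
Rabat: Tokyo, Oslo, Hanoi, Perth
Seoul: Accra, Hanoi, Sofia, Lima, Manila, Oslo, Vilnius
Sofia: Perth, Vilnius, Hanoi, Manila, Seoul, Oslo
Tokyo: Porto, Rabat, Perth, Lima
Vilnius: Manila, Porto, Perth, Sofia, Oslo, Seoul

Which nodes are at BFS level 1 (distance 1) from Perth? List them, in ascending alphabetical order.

Lima, Rabat, Sofia, Tokyo, Vilnius

Level 0: Perth
Level 1: Lima, Rabat, Sofia, Tokyo, Vilnius
Level 2: Accra, Hanoi, Kigali, Manila, Oslo, Porto, Seoul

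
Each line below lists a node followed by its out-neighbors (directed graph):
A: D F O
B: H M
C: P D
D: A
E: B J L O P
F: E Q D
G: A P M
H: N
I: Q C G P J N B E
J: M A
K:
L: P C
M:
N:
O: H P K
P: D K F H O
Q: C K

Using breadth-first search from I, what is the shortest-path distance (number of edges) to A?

Level 0: I
Level 1: B, C, E, G, J, N, P, Q
Level 2: A, D, F, H, K, L, M, O
A first appears at level 2.

2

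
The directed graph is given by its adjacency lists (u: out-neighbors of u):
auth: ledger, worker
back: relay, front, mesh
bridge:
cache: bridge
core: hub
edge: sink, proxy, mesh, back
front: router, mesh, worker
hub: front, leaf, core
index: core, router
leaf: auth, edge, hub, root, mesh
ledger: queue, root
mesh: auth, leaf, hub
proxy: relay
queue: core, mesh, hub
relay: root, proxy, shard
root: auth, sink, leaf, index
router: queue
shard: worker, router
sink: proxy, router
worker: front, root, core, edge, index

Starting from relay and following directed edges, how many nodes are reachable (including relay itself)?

18

BFS from relay visits: relay, root, proxy, shard, auth, sink, leaf, index, worker, router, ledger, edge, hub, mesh, core, front, queue, back
Reachable nodes: 18 of 20 total.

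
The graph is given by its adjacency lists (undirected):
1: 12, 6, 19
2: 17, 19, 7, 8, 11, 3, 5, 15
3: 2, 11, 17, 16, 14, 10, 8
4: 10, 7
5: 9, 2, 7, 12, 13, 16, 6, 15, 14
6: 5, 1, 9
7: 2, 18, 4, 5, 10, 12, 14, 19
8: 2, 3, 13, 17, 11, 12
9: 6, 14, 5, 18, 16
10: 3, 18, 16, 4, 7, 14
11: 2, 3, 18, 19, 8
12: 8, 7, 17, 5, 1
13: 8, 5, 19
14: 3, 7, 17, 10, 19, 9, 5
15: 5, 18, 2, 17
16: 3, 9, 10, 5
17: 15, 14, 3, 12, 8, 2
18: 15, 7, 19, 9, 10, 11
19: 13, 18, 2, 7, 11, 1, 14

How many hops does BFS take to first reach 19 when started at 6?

2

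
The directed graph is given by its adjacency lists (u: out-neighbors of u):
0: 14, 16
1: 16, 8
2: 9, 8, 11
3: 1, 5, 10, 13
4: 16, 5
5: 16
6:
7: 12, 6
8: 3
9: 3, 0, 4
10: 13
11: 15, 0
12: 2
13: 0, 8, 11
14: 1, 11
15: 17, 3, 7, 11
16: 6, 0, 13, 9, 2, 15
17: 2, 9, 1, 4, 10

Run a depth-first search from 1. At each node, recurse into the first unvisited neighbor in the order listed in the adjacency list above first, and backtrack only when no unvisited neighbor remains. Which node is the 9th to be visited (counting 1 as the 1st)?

2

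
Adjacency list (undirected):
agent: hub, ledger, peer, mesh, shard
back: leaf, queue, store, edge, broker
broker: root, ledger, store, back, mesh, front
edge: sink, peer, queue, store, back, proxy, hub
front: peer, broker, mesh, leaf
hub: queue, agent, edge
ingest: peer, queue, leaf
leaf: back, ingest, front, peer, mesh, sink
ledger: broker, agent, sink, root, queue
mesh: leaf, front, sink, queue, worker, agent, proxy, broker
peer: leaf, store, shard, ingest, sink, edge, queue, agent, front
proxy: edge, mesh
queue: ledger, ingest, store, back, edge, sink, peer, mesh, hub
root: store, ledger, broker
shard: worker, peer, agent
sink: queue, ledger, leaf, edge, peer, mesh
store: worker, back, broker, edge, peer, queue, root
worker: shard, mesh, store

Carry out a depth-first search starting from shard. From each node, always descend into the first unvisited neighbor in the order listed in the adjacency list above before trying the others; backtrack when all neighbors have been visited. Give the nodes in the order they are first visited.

shard worker mesh leaf back queue ledger broker root store edge sink peer ingest agent hub front proxy

Visit shard
shard → worker
worker → mesh
mesh → leaf
leaf → back
back → queue
queue → ledger
ledger → broker
broker → root
root → store
store → edge
edge → sink
sink → peer
peer → ingest
peer → agent
agent → hub
peer → front
edge → proxy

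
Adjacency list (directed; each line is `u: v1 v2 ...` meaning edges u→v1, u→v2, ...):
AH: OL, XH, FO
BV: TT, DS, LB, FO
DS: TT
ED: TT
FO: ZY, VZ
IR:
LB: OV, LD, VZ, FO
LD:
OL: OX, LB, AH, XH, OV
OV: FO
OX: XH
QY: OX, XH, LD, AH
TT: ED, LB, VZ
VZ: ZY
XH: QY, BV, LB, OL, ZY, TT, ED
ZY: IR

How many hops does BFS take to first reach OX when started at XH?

Level 0: XH
Level 1: BV, ED, LB, OL, QY, TT, ZY
Level 2: AH, DS, FO, IR, LD, OV, OX, VZ
OX first appears at level 2.

2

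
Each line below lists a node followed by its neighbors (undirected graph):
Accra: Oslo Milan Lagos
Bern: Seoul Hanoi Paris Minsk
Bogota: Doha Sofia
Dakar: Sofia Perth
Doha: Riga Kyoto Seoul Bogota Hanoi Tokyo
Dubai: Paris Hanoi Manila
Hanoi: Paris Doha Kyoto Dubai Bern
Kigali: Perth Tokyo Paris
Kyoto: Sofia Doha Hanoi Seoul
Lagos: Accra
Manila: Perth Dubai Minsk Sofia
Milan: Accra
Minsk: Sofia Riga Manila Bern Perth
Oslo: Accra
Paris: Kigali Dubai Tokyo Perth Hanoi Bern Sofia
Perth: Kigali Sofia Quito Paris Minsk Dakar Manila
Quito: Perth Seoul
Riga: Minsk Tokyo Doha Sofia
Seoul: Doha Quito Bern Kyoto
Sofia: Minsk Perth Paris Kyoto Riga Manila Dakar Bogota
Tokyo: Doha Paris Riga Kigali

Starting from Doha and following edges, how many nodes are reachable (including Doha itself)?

BFS from Doha visits: Doha, Riga, Kyoto, Seoul, Bogota, Hanoi, Tokyo, Minsk, Sofia, Quito, Bern, Paris, Dubai, Kigali, Manila, Perth, Dakar
Reachable nodes: 17 of 21 total.

17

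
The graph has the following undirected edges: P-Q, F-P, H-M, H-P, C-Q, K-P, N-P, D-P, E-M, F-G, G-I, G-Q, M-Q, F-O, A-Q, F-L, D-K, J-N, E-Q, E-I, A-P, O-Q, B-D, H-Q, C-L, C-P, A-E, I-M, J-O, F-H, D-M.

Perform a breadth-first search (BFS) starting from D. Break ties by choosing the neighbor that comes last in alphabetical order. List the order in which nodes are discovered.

Visit D; enqueue P, M, K, B → queue [P, M, K, B]
Visit P; enqueue Q, N, H, F, C, A → queue [M, K, B, Q, N, H, F, C, A]
Visit M; enqueue I, E → queue [K, B, Q, N, H, F, C, A, I, E]
Visit K → queue [B, Q, N, H, F, C, A, I, E]
Visit B → queue [Q, N, H, F, C, A, I, E]
Visit Q; enqueue O, G → queue [N, H, F, C, A, I, E, O, G]
Visit N; enqueue J → queue [H, F, C, A, I, E, O, G, J]
Visit H → queue [F, C, A, I, E, O, G, J]
Visit F; enqueue L → queue [C, A, I, E, O, G, J, L]
Visit C → queue [A, I, E, O, G, J, L]
Visit A → queue [I, E, O, G, J, L]
Visit I → queue [E, O, G, J, L]
Visit E → queue [O, G, J, L]
Visit O → queue [G, J, L]
Visit G → queue [J, L]
Visit J → queue [L]
Visit L → queue []

D → P → M → K → B → Q → N → H → F → C → A → I → E → O → G → J → L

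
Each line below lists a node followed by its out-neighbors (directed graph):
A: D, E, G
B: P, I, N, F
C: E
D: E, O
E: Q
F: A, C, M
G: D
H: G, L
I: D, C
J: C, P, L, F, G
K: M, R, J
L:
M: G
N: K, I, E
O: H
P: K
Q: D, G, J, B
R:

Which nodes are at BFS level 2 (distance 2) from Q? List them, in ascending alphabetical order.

C, E, F, I, L, N, O, P

Level 0: Q
Level 1: B, D, G, J
Level 2: C, E, F, I, L, N, O, P
Level 3: A, H, K, M
Level 4: R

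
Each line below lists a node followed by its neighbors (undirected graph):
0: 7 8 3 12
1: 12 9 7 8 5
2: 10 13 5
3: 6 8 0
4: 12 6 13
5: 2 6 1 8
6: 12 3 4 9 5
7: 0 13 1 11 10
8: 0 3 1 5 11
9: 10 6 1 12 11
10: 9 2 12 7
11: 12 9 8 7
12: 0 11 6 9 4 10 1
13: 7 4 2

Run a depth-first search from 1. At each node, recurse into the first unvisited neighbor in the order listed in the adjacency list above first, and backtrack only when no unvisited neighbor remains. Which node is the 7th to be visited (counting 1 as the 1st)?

Visit 1
1 → 12
12 → 0
0 → 7
7 → 13
13 → 4
4 → 6
6 → 3
3 → 8
8 → 5
5 → 2
2 → 10
10 → 9
9 → 11

Visit order: 1, 12, 0, 7, 13, 4, 6, 3, 8, 5, 2, 10, 9, 11

6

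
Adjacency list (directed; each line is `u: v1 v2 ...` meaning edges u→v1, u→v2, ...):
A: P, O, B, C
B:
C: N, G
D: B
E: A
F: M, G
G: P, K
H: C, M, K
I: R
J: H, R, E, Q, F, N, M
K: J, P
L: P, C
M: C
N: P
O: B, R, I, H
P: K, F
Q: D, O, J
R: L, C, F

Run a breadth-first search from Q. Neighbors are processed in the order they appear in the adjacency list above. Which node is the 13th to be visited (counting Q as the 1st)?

L

Visit Q; enqueue D, O, J → queue [D, O, J]
Visit D; enqueue B → queue [O, J, B]
Visit O; enqueue R, I, H → queue [J, B, R, I, H]
Visit J; enqueue E, F, N, M → queue [B, R, I, H, E, F, N, M]
Visit B → queue [R, I, H, E, F, N, M]
Visit R; enqueue L, C → queue [I, H, E, F, N, M, L, C]
Visit I → queue [H, E, F, N, M, L, C]
Visit H; enqueue K → queue [E, F, N, M, L, C, K]
Visit E; enqueue A → queue [F, N, M, L, C, K, A]
Visit F; enqueue G → queue [N, M, L, C, K, A, G]
Visit N; enqueue P → queue [M, L, C, K, A, G, P]
Visit M → queue [L, C, K, A, G, P]
Visit L → queue [C, K, A, G, P]
Visit C → queue [K, A, G, P]
Visit K → queue [A, G, P]
Visit A → queue [G, P]
Visit G → queue [P]
Visit P → queue []

Visit order: Q, D, O, J, B, R, I, H, E, F, N, M, L, C, K, A, G, P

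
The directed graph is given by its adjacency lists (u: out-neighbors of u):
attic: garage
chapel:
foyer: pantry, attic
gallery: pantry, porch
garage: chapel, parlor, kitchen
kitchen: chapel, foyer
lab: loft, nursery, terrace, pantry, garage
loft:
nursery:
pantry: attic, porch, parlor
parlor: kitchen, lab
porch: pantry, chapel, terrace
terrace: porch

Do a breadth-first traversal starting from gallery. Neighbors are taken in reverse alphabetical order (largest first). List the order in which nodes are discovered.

Visit gallery; enqueue porch, pantry → queue [porch, pantry]
Visit porch; enqueue terrace, chapel → queue [pantry, terrace, chapel]
Visit pantry; enqueue parlor, attic → queue [terrace, chapel, parlor, attic]
Visit terrace → queue [chapel, parlor, attic]
Visit chapel → queue [parlor, attic]
Visit parlor; enqueue lab, kitchen → queue [attic, lab, kitchen]
Visit attic; enqueue garage → queue [lab, kitchen, garage]
Visit lab; enqueue nursery, loft → queue [kitchen, garage, nursery, loft]
Visit kitchen; enqueue foyer → queue [garage, nursery, loft, foyer]
Visit garage → queue [nursery, loft, foyer]
Visit nursery → queue [loft, foyer]
Visit loft → queue [foyer]
Visit foyer → queue []

gallery -> porch -> pantry -> terrace -> chapel -> parlor -> attic -> lab -> kitchen -> garage -> nursery -> loft -> foyer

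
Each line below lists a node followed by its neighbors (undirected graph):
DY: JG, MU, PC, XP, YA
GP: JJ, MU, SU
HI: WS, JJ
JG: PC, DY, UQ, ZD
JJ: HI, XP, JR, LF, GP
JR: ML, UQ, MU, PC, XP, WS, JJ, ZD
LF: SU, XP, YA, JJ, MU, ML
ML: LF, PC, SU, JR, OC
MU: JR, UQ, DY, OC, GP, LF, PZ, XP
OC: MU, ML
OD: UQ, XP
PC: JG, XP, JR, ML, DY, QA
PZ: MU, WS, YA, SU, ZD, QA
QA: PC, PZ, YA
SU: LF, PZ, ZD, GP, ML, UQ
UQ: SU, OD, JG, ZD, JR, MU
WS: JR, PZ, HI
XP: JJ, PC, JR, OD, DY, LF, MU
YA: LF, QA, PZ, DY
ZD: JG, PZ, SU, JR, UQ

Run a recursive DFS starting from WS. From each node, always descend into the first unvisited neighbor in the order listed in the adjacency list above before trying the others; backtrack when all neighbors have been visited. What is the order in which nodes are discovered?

Visit WS
WS → JR
JR → ML
ML → LF
LF → SU
SU → PZ
PZ → MU
MU → UQ
UQ → OD
OD → XP
XP → JJ
JJ → HI
JJ → GP
XP → PC
PC → JG
JG → DY
DY → YA
YA → QA
JG → ZD
MU → OC

WS → JR → ML → LF → SU → PZ → MU → UQ → OD → XP → JJ → HI → GP → PC → JG → DY → YA → QA → ZD → OC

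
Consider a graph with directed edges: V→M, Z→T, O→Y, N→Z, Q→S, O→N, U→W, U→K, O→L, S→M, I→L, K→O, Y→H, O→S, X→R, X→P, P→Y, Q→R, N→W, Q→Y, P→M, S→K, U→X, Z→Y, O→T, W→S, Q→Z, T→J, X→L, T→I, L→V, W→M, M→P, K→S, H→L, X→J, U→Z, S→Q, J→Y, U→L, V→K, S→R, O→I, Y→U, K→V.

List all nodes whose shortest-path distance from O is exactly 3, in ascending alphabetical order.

P, X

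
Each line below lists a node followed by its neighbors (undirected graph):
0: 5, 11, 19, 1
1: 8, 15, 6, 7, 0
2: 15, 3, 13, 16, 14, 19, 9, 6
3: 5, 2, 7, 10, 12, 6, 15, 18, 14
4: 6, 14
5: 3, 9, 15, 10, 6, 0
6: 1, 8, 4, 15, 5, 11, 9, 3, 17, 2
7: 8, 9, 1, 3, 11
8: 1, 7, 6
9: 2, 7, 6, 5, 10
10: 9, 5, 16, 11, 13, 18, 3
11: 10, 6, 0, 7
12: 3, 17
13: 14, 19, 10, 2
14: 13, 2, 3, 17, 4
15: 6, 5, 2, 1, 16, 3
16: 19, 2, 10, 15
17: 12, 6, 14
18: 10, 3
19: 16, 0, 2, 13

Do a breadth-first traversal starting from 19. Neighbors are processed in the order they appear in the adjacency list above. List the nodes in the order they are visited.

Visit 19; enqueue 16, 0, 2, 13 → queue [16, 0, 2, 13]
Visit 16; enqueue 10, 15 → queue [0, 2, 13, 10, 15]
Visit 0; enqueue 5, 11, 1 → queue [2, 13, 10, 15, 5, 11, 1]
Visit 2; enqueue 3, 14, 9, 6 → queue [13, 10, 15, 5, 11, 1, 3, 14, 9, 6]
Visit 13 → queue [10, 15, 5, 11, 1, 3, 14, 9, 6]
Visit 10; enqueue 18 → queue [15, 5, 11, 1, 3, 14, 9, 6, 18]
Visit 15 → queue [5, 11, 1, 3, 14, 9, 6, 18]
Visit 5 → queue [11, 1, 3, 14, 9, 6, 18]
Visit 11; enqueue 7 → queue [1, 3, 14, 9, 6, 18, 7]
Visit 1; enqueue 8 → queue [3, 14, 9, 6, 18, 7, 8]
Visit 3; enqueue 12 → queue [14, 9, 6, 18, 7, 8, 12]
Visit 14; enqueue 17, 4 → queue [9, 6, 18, 7, 8, 12, 17, 4]
Visit 9 → queue [6, 18, 7, 8, 12, 17, 4]
Visit 6 → queue [18, 7, 8, 12, 17, 4]
Visit 18 → queue [7, 8, 12, 17, 4]
Visit 7 → queue [8, 12, 17, 4]
Visit 8 → queue [12, 17, 4]
Visit 12 → queue [17, 4]
Visit 17 → queue [4]
Visit 4 → queue []

19, 16, 0, 2, 13, 10, 15, 5, 11, 1, 3, 14, 9, 6, 18, 7, 8, 12, 17, 4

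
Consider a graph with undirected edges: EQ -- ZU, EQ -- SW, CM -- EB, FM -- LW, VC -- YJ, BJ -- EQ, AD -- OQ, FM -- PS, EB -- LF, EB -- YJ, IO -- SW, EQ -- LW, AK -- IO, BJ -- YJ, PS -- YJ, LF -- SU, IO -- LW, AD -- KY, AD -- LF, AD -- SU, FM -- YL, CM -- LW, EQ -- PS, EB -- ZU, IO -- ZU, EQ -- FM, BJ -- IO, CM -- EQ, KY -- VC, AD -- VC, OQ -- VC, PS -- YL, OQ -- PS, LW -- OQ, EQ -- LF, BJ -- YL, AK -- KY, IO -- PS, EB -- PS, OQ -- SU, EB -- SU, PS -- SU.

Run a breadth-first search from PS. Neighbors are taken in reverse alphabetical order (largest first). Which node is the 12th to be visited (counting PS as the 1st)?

LF

Visit PS; enqueue YL, YJ, SU, OQ, IO, FM, EQ, EB → queue [YL, YJ, SU, OQ, IO, FM, EQ, EB]
Visit YL; enqueue BJ → queue [YJ, SU, OQ, IO, FM, EQ, EB, BJ]
Visit YJ; enqueue VC → queue [SU, OQ, IO, FM, EQ, EB, BJ, VC]
Visit SU; enqueue LF, AD → queue [OQ, IO, FM, EQ, EB, BJ, VC, LF, AD]
Visit OQ; enqueue LW → queue [IO, FM, EQ, EB, BJ, VC, LF, AD, LW]
Visit IO; enqueue ZU, SW, AK → queue [FM, EQ, EB, BJ, VC, LF, AD, LW, ZU, SW, AK]
Visit FM → queue [EQ, EB, BJ, VC, LF, AD, LW, ZU, SW, AK]
Visit EQ; enqueue CM → queue [EB, BJ, VC, LF, AD, LW, ZU, SW, AK, CM]
Visit EB → queue [BJ, VC, LF, AD, LW, ZU, SW, AK, CM]
Visit BJ → queue [VC, LF, AD, LW, ZU, SW, AK, CM]
Visit VC; enqueue KY → queue [LF, AD, LW, ZU, SW, AK, CM, KY]
Visit LF → queue [AD, LW, ZU, SW, AK, CM, KY]
Visit AD → queue [LW, ZU, SW, AK, CM, KY]
Visit LW → queue [ZU, SW, AK, CM, KY]
Visit ZU → queue [SW, AK, CM, KY]
Visit SW → queue [AK, CM, KY]
Visit AK → queue [CM, KY]
Visit CM → queue [KY]
Visit KY → queue []

Visit order: PS, YL, YJ, SU, OQ, IO, FM, EQ, EB, BJ, VC, LF, AD, LW, ZU, SW, AK, CM, KY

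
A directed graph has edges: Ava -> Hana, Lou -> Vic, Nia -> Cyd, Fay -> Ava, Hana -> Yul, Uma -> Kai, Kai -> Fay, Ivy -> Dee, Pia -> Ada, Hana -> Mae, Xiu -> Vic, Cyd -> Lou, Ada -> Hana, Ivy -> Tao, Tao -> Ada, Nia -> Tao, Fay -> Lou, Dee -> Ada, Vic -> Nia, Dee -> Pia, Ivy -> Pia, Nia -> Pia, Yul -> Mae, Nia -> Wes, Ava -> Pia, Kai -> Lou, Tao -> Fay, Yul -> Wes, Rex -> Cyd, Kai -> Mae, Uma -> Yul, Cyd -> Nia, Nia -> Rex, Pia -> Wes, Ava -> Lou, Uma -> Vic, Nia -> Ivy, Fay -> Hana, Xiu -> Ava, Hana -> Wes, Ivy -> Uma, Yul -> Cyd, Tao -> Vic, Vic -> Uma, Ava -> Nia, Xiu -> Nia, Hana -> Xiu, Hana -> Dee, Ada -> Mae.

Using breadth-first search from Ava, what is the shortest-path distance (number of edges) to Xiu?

Level 0: Ava
Level 1: Hana, Lou, Nia, Pia
Level 2: Ada, Cyd, Dee, Ivy, Mae, Rex, Tao, Vic, Wes, Xiu, Yul
Level 3: Fay, Uma
Level 4: Kai
Xiu first appears at level 2.

2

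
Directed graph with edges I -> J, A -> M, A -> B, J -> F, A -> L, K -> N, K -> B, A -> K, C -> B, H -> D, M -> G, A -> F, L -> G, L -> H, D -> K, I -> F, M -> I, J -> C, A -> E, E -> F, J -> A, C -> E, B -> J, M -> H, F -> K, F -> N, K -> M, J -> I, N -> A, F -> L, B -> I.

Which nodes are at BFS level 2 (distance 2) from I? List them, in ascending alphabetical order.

Level 0: I
Level 1: F, J
Level 2: A, C, K, L, N
Level 3: B, E, G, H, M
Level 4: D

A, C, K, L, N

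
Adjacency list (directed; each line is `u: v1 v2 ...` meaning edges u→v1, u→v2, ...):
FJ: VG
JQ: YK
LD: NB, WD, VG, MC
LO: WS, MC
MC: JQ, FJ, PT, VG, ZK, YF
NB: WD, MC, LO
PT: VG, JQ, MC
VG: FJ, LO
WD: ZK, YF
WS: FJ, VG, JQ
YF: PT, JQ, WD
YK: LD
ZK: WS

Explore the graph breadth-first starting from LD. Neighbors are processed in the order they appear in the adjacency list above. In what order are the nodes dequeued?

Visit LD; enqueue NB, WD, VG, MC → queue [NB, WD, VG, MC]
Visit NB; enqueue LO → queue [WD, VG, MC, LO]
Visit WD; enqueue ZK, YF → queue [VG, MC, LO, ZK, YF]
Visit VG; enqueue FJ → queue [MC, LO, ZK, YF, FJ]
Visit MC; enqueue JQ, PT → queue [LO, ZK, YF, FJ, JQ, PT]
Visit LO; enqueue WS → queue [ZK, YF, FJ, JQ, PT, WS]
Visit ZK → queue [YF, FJ, JQ, PT, WS]
Visit YF → queue [FJ, JQ, PT, WS]
Visit FJ → queue [JQ, PT, WS]
Visit JQ; enqueue YK → queue [PT, WS, YK]
Visit PT → queue [WS, YK]
Visit WS → queue [YK]
Visit YK → queue []

LD, NB, WD, VG, MC, LO, ZK, YF, FJ, JQ, PT, WS, YK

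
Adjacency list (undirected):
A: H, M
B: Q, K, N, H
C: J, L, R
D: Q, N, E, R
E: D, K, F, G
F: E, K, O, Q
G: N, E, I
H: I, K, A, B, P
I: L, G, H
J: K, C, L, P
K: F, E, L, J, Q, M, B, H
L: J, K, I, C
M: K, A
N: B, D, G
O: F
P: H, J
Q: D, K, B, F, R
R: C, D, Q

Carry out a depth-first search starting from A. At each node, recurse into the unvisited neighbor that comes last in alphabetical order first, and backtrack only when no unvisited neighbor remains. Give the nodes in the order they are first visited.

A, M, K, Q, R, D, N, G, I, L, J, P, H, B, C, E, F, O

Visit A
A → M
M → K
K → Q
Q → R
R → D
D → N
N → G
G → I
I → L
L → J
J → P
P → H
H → B
J → C
G → E
E → F
F → O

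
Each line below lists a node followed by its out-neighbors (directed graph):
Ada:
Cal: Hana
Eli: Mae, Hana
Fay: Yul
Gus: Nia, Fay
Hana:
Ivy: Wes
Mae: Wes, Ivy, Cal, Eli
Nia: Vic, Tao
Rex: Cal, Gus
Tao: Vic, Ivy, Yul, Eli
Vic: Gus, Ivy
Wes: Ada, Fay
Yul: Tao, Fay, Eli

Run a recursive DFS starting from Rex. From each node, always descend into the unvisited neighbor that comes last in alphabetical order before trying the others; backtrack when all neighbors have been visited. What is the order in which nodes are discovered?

Rex → Gus → Nia → Vic → Ivy → Wes → Fay → Yul → Tao → Eli → Mae → Cal → Hana → Ada

Visit Rex
Rex → Gus
Gus → Nia
Nia → Vic
Vic → Ivy
Ivy → Wes
Wes → Fay
Fay → Yul
Yul → Tao
Tao → Eli
Eli → Mae
Mae → Cal
Cal → Hana
Wes → Ada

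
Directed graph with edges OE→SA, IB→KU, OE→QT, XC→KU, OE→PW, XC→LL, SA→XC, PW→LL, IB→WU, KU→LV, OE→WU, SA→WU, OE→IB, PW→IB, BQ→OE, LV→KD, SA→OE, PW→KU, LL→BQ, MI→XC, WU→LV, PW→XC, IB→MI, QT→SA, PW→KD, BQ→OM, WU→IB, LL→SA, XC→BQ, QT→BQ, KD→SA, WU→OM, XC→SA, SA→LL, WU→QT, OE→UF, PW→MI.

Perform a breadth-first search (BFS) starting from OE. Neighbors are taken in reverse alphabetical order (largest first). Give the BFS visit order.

Visit OE; enqueue WU, UF, SA, QT, PW, IB → queue [WU, UF, SA, QT, PW, IB]
Visit WU; enqueue OM, LV → queue [UF, SA, QT, PW, IB, OM, LV]
Visit UF → queue [SA, QT, PW, IB, OM, LV]
Visit SA; enqueue XC, LL → queue [QT, PW, IB, OM, LV, XC, LL]
Visit QT; enqueue BQ → queue [PW, IB, OM, LV, XC, LL, BQ]
Visit PW; enqueue MI, KU, KD → queue [IB, OM, LV, XC, LL, BQ, MI, KU, KD]
Visit IB → queue [OM, LV, XC, LL, BQ, MI, KU, KD]
Visit OM → queue [LV, XC, LL, BQ, MI, KU, KD]
Visit LV → queue [XC, LL, BQ, MI, KU, KD]
Visit XC → queue [LL, BQ, MI, KU, KD]
Visit LL → queue [BQ, MI, KU, KD]
Visit BQ → queue [MI, KU, KD]
Visit MI → queue [KU, KD]
Visit KU → queue [KD]
Visit KD → queue []

OE, WU, UF, SA, QT, PW, IB, OM, LV, XC, LL, BQ, MI, KU, KD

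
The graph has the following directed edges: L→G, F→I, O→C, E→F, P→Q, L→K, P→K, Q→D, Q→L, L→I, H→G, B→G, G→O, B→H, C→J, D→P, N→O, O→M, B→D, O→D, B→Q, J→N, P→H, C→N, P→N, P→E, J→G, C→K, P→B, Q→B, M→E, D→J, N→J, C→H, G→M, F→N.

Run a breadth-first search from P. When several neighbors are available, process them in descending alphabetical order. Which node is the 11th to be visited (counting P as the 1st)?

J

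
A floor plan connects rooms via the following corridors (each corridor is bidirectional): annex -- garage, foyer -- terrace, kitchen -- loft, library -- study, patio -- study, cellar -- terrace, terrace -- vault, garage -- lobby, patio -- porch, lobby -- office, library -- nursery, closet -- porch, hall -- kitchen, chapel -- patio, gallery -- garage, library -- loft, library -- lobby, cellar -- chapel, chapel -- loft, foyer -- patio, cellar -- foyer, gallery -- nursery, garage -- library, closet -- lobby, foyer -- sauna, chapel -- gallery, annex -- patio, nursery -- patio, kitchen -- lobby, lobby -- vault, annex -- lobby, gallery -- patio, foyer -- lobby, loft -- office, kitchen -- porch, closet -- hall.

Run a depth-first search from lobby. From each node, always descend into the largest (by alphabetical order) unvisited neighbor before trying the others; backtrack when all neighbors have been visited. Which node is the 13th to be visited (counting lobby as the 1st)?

chapel

Visit lobby
lobby → vault
vault → terrace
terrace → foyer
foyer → sauna
foyer → patio
patio → study
study → library
library → nursery
nursery → gallery
gallery → garage
garage → annex
gallery → chapel
chapel → loft
loft → office
loft → kitchen
kitchen → porch
porch → closet
closet → hall
chapel → cellar

Visit order: lobby, vault, terrace, foyer, sauna, patio, study, library, nursery, gallery, garage, annex, chapel, loft, office, kitchen, porch, closet, hall, cellar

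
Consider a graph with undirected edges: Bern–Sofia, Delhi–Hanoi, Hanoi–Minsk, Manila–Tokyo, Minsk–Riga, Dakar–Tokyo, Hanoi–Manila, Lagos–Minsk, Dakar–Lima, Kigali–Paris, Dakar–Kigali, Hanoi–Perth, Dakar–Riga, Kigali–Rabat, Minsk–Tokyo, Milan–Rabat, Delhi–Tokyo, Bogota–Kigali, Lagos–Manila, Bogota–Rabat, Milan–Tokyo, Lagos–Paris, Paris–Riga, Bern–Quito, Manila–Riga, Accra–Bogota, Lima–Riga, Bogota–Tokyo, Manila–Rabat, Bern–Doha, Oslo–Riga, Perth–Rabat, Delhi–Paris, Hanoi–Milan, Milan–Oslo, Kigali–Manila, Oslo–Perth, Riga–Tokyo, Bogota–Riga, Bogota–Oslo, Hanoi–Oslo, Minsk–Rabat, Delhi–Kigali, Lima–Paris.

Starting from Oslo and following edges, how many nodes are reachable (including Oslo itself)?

BFS from Oslo visits: Oslo, Riga, Perth, Milan, Hanoi, Bogota, Tokyo, Paris, Minsk, Manila, Lima, Dakar, Rabat, Delhi, Kigali, Accra, Lagos
Reachable nodes: 17 of 21 total.

17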